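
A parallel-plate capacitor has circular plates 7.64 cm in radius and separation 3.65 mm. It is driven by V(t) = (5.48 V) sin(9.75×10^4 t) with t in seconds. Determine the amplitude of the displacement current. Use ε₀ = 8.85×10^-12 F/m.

2.38×10^-5 A

C = ε₀A/d = (8.85×10^-12)(0.01834)/(3.65×10^-3) = 4.447×10^-11 F; ω = 9.75×10^4 rad/s.
I_d = C dV/dt, so |I_d|_max = C V₀ ω = (4.447×10^-11)(5.48)(9.75×10^4) = 2.38×10^-5 A.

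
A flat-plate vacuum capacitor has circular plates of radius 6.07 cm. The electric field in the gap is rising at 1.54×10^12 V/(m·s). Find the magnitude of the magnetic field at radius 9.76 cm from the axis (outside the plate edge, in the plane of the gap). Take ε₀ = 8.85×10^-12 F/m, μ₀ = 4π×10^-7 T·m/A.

Total displacement current: I_d = ε₀(πR²)(dE/dt) = (8.85×10^-12)(0.01158)(1.54×10^12) = 0.1578 A.
With r > R the enclosed displacement current is the full I_d; B = μ₀ I_d / (2πr) = 3.23×10^-7 T.

3.23×10^-7 T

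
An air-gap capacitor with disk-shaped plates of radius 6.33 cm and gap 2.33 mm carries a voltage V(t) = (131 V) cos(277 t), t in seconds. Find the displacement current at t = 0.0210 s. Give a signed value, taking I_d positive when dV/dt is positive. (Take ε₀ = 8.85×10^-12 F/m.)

7.80×10^-7 A

C = ε₀A/d = (8.85×10^-12)(0.01259)/(2.33×10^-3) = 4.782×10^-11 F. dV/dt = V₀ω·−sin(ωt); at ωt = 5.817 rad this factor is 0.4495.
I_d = C dV/dt = (4.782×10^-11)(131)(277)(0.4495) = 7.80×10^-7 A.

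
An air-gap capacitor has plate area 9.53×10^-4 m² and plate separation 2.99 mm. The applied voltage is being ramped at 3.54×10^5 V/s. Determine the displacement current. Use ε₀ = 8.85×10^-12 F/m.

The field between the plates is E = V/d, so dE/dt = (3.54×10^5)/(2.99×10^-3 m) = 1.184×10^8 V/(m·s).
I_d = ε₀ A (dE/dt) = (8.85×10^-12)(9.53×10^-4)(1.184×10^8) = 9.99×10^-7 A.

9.99×10^-7 A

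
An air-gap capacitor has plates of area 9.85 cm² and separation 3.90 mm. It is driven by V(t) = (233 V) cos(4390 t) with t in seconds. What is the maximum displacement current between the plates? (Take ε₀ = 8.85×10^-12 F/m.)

2.29×10^-6 A

C = ε₀A/d = (8.85×10^-12)(9.85×10^-4)/(3.90×10^-3) = 2.235×10^-12 F; ω = 4390 rad/s.
I_d = C dV/dt, so |I_d|_max = C V₀ ω = (2.235×10^-12)(233)(4390) = 2.29×10^-6 A.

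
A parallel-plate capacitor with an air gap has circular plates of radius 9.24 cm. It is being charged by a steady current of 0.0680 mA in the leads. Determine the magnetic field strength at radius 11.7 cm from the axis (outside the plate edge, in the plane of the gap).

1.16×10^-10 T

Between the plates the displacement current equals the wire current: I_d = 0.0680 mA = 6.80×10^-5 A.
For r ≥ R the full I_d is enclosed: B = μ₀ I_d/(2πr) = (4π×10^-7)(6.80×10^-5)/(2π·0.117) = 1.16×10^-10 T.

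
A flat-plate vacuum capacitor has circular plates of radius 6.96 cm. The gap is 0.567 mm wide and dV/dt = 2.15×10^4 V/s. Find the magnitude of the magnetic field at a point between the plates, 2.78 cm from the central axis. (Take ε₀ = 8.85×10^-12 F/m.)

5.86×10^-12 T

I_d = C dV/dt with C = ε₀πR²/d = 2.376×10^-10 F, so I_d = (2.376×10^-10)(2.15×10^4) = 5.108×10^-6 A.
An Ampèrian loop of radius r encloses a fraction (r/R)² of I_d. Then B·2πr = μ₀ I_d (r/R)², giving B = μ₀ I_d r/(2πR²) = 5.86×10^-12 T.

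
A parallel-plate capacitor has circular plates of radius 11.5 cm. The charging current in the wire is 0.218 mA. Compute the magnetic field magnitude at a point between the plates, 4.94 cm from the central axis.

1.63×10^-10 T

No conduction current crosses the gap, so I_d there equals the 2.18×10^-4 A in the leads.
An Ampèrian loop of radius r encloses a fraction (r/R)² of I_d. Then B·2πr = μ₀ I_d (r/R)², giving B = μ₀ I_d r/(2πR²) = 1.63×10^-10 T.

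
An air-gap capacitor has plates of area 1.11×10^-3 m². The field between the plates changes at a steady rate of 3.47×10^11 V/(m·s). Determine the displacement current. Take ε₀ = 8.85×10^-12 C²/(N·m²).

3.41×10^-3 A

With a uniform field, Φ_E = EA, so I_d = ε₀ A dE/dt = 3.41×10^-3 A.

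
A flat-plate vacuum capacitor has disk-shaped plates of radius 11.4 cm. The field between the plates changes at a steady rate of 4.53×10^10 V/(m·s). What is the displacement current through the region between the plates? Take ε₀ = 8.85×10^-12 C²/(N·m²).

0.0164 A

With a uniform field, Φ_E = EA, so I_d = ε₀ A dE/dt = 0.0164 A.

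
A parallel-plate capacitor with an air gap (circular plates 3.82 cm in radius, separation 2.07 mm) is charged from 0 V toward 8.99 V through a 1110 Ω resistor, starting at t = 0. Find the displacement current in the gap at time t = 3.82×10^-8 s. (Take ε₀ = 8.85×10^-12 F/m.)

1.40×10^-3 A

With C = ε₀A/d = (8.85×10^-12)(4.584×10^-3)/(2.07×10^-3) = 1.960×10^-11 F, the time constant is τ = RC = 2.176×10^-8 s, so t/τ = 1.756 and e^(−t/τ) = 0.1727.
I_d = I_cond = (V₀/R) e^(−t/τ) = (8.099×10^-3)(0.1727) = 1.40×10^-3 A.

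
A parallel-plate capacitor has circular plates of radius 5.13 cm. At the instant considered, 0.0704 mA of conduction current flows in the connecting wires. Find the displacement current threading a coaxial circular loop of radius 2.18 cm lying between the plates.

No conduction current crosses the gap, so I_d there equals the 7.04×10^-5 A in the leads.
The field is uniform, so I_d,enc = I_d (r/R)² = (7.04×10^-5)(2.18/5.13)² = 1.27×10^-5 A.

1.27×10^-5 A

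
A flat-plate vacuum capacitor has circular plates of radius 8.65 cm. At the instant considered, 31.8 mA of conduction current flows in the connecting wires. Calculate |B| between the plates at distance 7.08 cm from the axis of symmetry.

No conduction current crosses the gap, so I_d there equals the 0.0318 A in the leads.
∮B·dl = μ₀ I_d,enc with I_d,enc = I_d r²/R² = 0.02130 A; so B = μ₀ I_d,enc/(2πr) = 6.02×10^-8 T.

6.02×10^-8 T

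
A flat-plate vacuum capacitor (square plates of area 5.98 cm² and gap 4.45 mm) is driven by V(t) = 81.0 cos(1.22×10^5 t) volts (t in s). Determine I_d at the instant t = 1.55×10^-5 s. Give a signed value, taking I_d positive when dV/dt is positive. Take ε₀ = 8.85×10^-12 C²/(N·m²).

-1.12×10^-5 A

dE/dt = (V₀ω/d)·−sin(ωt) with ωt = 1.891 rad: (81.0)(1.22×10^5)(-0.9492)/(4.45×10^-3) = -2.108×10^9 V/(m·s).
I_d = ε₀ A dE/dt = (8.85×10^-12)(5.98×10^-4)(-2.108×10^9) = -1.12×10^-5 A.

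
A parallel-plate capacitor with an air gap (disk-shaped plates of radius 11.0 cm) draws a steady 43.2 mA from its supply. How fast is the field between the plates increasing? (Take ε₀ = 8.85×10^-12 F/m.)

1.28×10^11 V/(m·s)

Charge continuity gives I_d = I = 0.0432 A between the plates.
Since I_d = ε₀ A dE/dt, dE/dt = I_d/(ε₀A) = (0.0432)/((8.85×10^-12)(0.03801)) = 1.28×10^11 V/(m·s).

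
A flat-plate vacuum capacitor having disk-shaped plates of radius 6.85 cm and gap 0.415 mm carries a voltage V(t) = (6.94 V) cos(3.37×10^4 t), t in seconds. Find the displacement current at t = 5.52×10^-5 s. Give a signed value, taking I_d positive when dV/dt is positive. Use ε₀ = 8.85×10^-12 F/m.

-7.05×10^-5 A

dE/dt = (V₀ω/d)·−sin(ωt) with ωt = 1.86024 rad: (6.94)(3.37×10^4)(-0.9584)/(4.15×10^-4) = -5.401×10^8 V/(m·s).
I_d = ε₀ A dE/dt = (8.85×10^-12)(0.01474)(-5.401×10^8) = -7.05×10^-5 A.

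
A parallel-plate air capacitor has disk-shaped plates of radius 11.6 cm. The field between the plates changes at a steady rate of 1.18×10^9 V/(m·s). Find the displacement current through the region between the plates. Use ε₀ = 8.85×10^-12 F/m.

4.41×10^-4 A

I_d = ε₀ A (dE/dt) = (8.85×10^-12)(0.04227 m²)(1.18×10^9) = 4.41×10^-4 A.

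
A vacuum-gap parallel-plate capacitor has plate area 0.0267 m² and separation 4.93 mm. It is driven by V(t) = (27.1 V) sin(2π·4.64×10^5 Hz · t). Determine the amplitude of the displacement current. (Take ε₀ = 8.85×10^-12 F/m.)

3.79×10^-3 A

C = ε₀A/d = (8.85×10^-12)(0.0267)/(4.93×10^-3) = 4.793×10^-11 F; ω = 2πf = 2.915×10^6 rad/s.
I_d = C dV/dt, so |I_d|_max = C V₀ ω = (4.793×10^-11)(27.1)(2.915×10^6) = 3.79×10^-3 A.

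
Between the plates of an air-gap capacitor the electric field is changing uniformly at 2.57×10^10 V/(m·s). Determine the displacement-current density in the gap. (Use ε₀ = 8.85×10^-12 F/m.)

0.227 A/m²

The displacement-current density is ε₀ ∂E/∂t = (8.85×10^-12)(2.57×10^10) = 0.227 A/m².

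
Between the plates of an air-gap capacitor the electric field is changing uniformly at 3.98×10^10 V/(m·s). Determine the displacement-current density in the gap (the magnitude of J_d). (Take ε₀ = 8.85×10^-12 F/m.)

0.352 A/m²

J_d = ε₀ ∂E/∂t, so J_d = 0.352 A/m².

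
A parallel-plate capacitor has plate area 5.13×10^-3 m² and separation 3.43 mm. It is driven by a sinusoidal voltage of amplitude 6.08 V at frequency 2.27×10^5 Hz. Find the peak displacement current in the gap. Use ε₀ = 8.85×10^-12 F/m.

C = ε₀A/d = (8.85×10^-12)(5.13×10^-3)/(3.43×10^-3) = 1.324×10^-11 F; ω = 2πf = 1.426×10^6 rad/s.
I_d = C dV/dt, so |I_d|_max = C V₀ ω = (1.324×10^-11)(6.08)(1.426×10^6) = 1.15×10^-4 A.

1.15×10^-4 A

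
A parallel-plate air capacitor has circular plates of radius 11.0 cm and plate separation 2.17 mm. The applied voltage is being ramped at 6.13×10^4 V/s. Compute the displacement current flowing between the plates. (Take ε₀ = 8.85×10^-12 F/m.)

E = V/d so dE/dt = (dV/dt)/d = 2.825×10^7 V/(m·s), and I_d = ε₀ A dE/dt = (8.85×10^-12)(0.03801)(2.825×10^7) = 9.50×10^-6 A.

9.50×10^-6 A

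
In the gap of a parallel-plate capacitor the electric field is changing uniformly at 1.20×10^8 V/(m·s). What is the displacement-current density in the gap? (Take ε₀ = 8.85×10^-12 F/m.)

The displacement-current density is ε₀ ∂E/∂t = (8.85×10^-12)(1.20×10^8) = 1.06×10^-3 A/m².

1.06×10^-3 A/m²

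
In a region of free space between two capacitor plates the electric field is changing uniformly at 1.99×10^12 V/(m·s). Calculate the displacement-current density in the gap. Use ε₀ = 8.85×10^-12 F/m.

17.6 A/m²

The displacement-current density is ε₀ ∂E/∂t = (8.85×10^-12)(1.99×10^12) = 17.6 A/m².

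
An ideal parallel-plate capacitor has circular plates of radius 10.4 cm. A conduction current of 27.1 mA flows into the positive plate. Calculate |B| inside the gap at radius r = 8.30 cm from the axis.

4.16×10^-8 T

Between the plates the displacement current equals the wire current: I_d = 27.1 mA = 0.0271 A.
An Ampèrian loop of radius r encloses a fraction (r/R)² of I_d. Then B·2πr = μ₀ I_d (r/R)², giving B = μ₀ I_d r/(2πR²) = 4.16×10^-8 T.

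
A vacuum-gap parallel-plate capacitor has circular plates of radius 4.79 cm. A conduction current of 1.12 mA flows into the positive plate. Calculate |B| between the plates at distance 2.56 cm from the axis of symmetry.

No conduction current crosses the gap, so I_d there equals the 1.12×10^-3 A in the leads.
∮B·dl = μ₀ I_d,enc with I_d,enc = I_d r²/R² = 3.199×10^-4 A; so B = μ₀ I_d,enc/(2πr) = 2.50×10^-9 T.

2.50×10^-9 T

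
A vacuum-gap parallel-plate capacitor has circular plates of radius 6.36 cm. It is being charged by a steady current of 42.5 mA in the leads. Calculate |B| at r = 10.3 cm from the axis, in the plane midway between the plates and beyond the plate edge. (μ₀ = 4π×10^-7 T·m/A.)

8.25×10^-8 T

No conduction current crosses the gap, so I_d there equals the 0.0425 A in the leads.
For r ≥ R the full I_d is enclosed: B = μ₀ I_d/(2πr) = (4π×10^-7)(0.0425)/(2π·0.103) = 8.25×10^-8 T.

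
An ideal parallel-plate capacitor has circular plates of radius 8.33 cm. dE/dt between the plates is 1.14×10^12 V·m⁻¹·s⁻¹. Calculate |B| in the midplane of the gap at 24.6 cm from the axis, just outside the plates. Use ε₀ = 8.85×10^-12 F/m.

1.79×10^-7 T

I_d = ε₀ dΦ_E/dt = ε₀ πR² (dE/dt) = (8.85×10^-12)(0.02180)(1.14×10^12) = 0.2199 A through the full plate area.
For r ≥ R the full I_d is enclosed: B = μ₀ I_d/(2πr) = (4π×10^-7)(0.2199)/(2π·0.246) = 1.79×10^-7 T.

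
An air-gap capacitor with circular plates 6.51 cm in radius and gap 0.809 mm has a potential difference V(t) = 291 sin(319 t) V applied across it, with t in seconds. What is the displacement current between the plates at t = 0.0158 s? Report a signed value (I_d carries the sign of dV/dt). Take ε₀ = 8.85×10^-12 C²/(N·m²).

dE/dt = (V₀ω/d)·cos(ωt) with ωt = 5.0402 rad: (291)(319)(0.3220)/(8.09×10^-4) = 3.695×10^7 V/(m·s).
I_d = ε₀ A dE/dt = (8.85×10^-12)(0.01331)(3.695×10^7) = 4.35×10^-6 A.

4.35×10^-6 A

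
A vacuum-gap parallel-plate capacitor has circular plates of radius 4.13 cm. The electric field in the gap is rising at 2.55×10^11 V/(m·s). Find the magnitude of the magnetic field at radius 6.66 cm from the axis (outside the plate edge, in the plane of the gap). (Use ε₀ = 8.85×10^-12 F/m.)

Through the whole plate area (πR² = 5.359×10^-3 m²), I_d = ε₀ πR² dE/dt = 0.01209 A.
Outside the plates the loop encloses all of I_d, so B·2πr = μ₀ I_d and B = 3.63×10^-8 T.

3.63×10^-8 T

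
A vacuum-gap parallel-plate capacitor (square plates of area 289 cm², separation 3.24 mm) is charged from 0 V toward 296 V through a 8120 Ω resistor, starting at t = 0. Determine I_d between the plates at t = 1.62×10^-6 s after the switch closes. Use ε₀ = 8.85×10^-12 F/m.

2.91×10^-3 A

C = ε₀A/d = (8.85×10^-12)(0.0289)/(3.24×10^-3) = 7.894×10^-11 F and τ = RC = 6.410×10^-7 s. I_d in the gap equals the RC charging current.
I_d(t) = (V₀/R) e^(−t/τ) = 0.03645 · e^(−2.527) = 2.91×10^-3 A.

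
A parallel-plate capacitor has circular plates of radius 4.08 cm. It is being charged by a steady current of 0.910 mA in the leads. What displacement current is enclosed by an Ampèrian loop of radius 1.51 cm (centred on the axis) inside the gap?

By continuity the displacement current in the gap matches the conduction current: I_d = 9.10×10^-4 A.
Through an area πr² the displacement current is I_d·(πr²/πR²) = I_d (r/R)² = 1.25×10^-4 A.

1.25×10^-4 A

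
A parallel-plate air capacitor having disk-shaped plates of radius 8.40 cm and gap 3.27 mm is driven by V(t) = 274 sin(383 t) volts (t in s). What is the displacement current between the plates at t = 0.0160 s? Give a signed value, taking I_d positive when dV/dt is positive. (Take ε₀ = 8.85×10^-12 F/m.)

6.22×10^-6 A

dE/dt = (V₀ω/d)·cos(ωt) with ωt = 6.128 rad: (274)(383)(0.9880)/(3.27×10^-3) = 3.171×10^7 V/(m·s).
I_d = ε₀ A dE/dt = (8.85×10^-12)(0.02217)(3.171×10^7) = 6.22×10^-6 A.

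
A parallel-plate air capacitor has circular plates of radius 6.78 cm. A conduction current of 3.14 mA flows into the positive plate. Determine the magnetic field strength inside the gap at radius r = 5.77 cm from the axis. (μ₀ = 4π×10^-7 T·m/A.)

No conduction current crosses the gap, so I_d there equals the 3.14×10^-3 A in the leads.
∮B·dl = μ₀ I_d,enc with I_d,enc = I_d r²/R² = 2.274×10^-3 A; so B = μ₀ I_d,enc/(2πr) = 7.88×10^-9 T.

7.88×10^-9 T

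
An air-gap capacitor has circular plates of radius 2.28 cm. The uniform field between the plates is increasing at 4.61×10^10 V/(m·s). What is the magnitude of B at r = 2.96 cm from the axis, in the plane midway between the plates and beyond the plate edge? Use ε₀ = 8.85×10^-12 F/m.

4.50×10^-9 T

I_d = ε₀ dΦ_E/dt = ε₀ πR² (dE/dt) = (8.85×10^-12)(1.633×10^-3)(4.61×10^10) = 6.662×10^-4 A through the full plate area.
Outside the plates the loop encloses all of I_d, so B·2πr = μ₀ I_d and B = 4.50×10^-9 T.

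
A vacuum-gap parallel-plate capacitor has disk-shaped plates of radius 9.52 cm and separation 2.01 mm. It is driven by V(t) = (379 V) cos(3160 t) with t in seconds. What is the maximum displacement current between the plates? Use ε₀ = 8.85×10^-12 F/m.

C = ε₀A/d = (8.85×10^-12)(0.02847)/(2.01×10^-3) = 1.254×10^-10 F; ω = 3160 rad/s.
I_d = C dV/dt, so |I_d|_max = C V₀ ω = (1.254×10^-10)(379)(3160) = 1.50×10^-4 A.

1.50×10^-4 A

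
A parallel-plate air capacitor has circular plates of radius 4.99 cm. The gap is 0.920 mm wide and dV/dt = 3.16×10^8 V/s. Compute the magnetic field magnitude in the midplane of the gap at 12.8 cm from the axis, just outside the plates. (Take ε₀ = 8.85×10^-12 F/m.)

3.72×10^-8 T

I_d = C dV/dt with C = ε₀πR²/d = 7.525×10^-11 F, so I_d = (7.525×10^-11)(3.16×10^8) = 0.02378 A.
Outside the plates the loop encloses all of I_d, so B·2πr = μ₀ I_d and B = 3.72×10^-8 T.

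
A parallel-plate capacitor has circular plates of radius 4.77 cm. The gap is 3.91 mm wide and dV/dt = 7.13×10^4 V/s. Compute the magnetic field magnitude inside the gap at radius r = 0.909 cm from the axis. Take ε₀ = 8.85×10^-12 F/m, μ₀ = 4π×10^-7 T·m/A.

9.22×10^-13 T

I_d = C dV/dt with C = ε₀πR²/d = 1.618×10^-11 F, so I_d = (1.618×10^-11)(7.13×10^4) = 1.154×10^-6 A.
For r < R the Ampère–Maxwell law gives B(2πr) = μ₀ I_d (r²/R²), so B = μ₀ I_d r/(2πR²) = (4π×10^-7)(1.154×10^-6)(9.09×10^-3)/(2π·0.0477²) = 9.22×10^-13 T.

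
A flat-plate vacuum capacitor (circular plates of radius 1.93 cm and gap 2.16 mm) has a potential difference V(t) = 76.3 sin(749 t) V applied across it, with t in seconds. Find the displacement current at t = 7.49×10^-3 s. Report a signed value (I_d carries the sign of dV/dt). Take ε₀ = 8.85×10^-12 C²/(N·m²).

2.14×10^-7 A

dE/dt = (V₀ω/d)·cos(ωt) with ωt = 5.61001 rad: (76.3)(749)(0.7818)/(2.16×10^-3) = 2.068×10^7 V/(m·s).
I_d = ε₀ A dE/dt = (8.85×10^-12)(1.170×10^-3)(2.068×10^7) = 2.14×10^-7 A.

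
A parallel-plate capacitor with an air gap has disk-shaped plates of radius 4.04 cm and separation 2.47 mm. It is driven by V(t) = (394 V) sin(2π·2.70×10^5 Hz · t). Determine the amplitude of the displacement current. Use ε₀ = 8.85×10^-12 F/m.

C = ε₀A/d = (8.85×10^-12)(5.128×10^-3)/(2.47×10^-3) = 1.837×10^-11 F; ω = 2πf = 1.696×10^6 rad/s.
I_d = C dV/dt, so |I_d|_max = C V₀ ω = (1.837×10^-11)(394)(1.696×10^6) = 0.0123 A.

0.0123 A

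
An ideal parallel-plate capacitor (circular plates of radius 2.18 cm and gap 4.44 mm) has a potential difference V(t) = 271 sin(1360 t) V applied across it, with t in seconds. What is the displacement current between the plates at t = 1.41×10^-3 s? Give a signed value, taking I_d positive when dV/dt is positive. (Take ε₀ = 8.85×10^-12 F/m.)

dE/dt = (V₀ω/d)·cos(ωt) with ωt = 1.9176 rad: (271)(1360)(-0.3399)/(4.44×10^-3) = -2.821×10^7 V/(m·s).
I_d = ε₀ A dE/dt = (8.85×10^-12)(1.493×10^-3)(-2.821×10^7) = -3.73×10^-7 A.

-3.73×10^-7 A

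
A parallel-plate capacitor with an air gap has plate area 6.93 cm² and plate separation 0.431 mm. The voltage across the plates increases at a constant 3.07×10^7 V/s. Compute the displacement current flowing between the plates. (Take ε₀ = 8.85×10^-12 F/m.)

C = ε₀A/d = (8.85×10^-12)(6.93×10^-4)/(4.31×10^-4) = 1.423×10^-11 F.
I_d = C dV/dt = (1.423×10^-11)(3.07×10^7) = 4.37×10^-4 A.

4.37×10^-4 A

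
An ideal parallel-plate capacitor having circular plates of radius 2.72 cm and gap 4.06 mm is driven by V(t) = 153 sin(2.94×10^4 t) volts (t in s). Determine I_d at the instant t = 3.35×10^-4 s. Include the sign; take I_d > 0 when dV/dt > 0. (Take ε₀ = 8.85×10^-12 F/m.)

C = ε₀A/d = (8.85×10^-12)(2.324×10^-3)/(4.06×10^-3) = 5.066×10^-12 F. dV/dt = V₀ω·cos(ωt); at ωt = 9.849 rad this factor is -0.9114.
I_d = C dV/dt = (5.066×10^-12)(153)(2.94×10^4)(-0.9114) = -2.08×10^-5 A.

-2.08×10^-5 A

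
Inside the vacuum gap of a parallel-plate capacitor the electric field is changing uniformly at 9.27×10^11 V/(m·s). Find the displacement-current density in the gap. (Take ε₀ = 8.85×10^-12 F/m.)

J_d = ε₀ ∂E/∂t, so J_d = 8.20 A/m².

8.20 A/m²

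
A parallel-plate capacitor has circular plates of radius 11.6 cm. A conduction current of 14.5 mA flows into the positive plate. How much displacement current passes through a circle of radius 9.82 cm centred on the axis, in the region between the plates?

By continuity the displacement current in the gap matches the conduction current: I_d = 0.0145 A.
Since J_d is uniform, the enclosed fraction is (r/R)² = 0.7166, giving I_d,enc = 0.0104 A.

0.0104 A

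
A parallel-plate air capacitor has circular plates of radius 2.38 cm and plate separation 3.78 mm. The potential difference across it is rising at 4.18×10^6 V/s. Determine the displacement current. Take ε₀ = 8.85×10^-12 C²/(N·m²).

E = V/d so dE/dt = (dV/dt)/d = 1.106×10^9 V/(m·s), and I_d = ε₀ A dE/dt = (8.85×10^-12)(1.780×10^-3)(1.106×10^9) = 1.74×10^-5 A.

1.74×10^-5 A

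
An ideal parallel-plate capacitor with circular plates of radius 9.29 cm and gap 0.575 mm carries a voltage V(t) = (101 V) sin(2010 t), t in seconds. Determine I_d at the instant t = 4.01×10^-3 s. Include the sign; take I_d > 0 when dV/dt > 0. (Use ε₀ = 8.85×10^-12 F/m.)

-1.73×10^-5 A

dV/dt = (101)(2010)·cos(8.0601) = -4.155×10^4 V/s.
I_d = C dV/dt with C = ε₀A/d = (8.85×10^-12)(0.02711)/(5.75×10^-4) = 4.173×10^-10 F, so I_d = (4.173×10^-10)(-4.155×10^4) = -1.73×10^-5 A.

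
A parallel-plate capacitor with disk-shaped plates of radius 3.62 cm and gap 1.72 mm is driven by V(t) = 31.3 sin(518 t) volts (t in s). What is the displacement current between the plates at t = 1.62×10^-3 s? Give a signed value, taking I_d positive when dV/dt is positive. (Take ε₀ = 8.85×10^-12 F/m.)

2.29×10^-7 A

dV/dt = (31.3)(518)·cos(0.83916) = 1.083×10^4 V/s.
I_d = C dV/dt with C = ε₀A/d = (8.85×10^-12)(4.117×10^-3)/(1.72×10^-3) = 2.118×10^-11 F, so I_d = (2.118×10^-11)(1.083×10^4) = 2.29×10^-7 A.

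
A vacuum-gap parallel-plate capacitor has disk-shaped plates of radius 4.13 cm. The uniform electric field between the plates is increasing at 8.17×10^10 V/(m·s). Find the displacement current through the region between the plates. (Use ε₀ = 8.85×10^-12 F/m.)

3.87×10^-3 A

With a uniform field, Φ_E = EA, so I_d = ε₀ A dE/dt = 3.87×10^-3 A.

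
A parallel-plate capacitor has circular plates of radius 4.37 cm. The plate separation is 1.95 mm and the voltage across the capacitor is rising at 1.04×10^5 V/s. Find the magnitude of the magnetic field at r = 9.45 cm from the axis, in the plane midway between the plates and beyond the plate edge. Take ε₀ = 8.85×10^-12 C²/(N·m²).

5.99×10^-12 T

dE/dt = (dV/dt)/d = 5.333×10^7 V/(m·s); I_d = ε₀(πR²)(dE/dt) = (8.85×10^-12)(5.999×10^-3)(5.333×10^7) = 2.831×10^-6 A.
For r ≥ R the full I_d is enclosed: B = μ₀ I_d/(2πr) = (4π×10^-7)(2.831×10^-6)/(2π·0.0945) = 5.99×10^-12 T.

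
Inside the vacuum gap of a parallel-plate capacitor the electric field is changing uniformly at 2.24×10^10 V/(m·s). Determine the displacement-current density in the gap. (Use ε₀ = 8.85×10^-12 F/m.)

0.198 A/m²

J_d = ε₀ dE/dt = (8.85×10^-12)(2.24×10^10) = 0.198 A/m².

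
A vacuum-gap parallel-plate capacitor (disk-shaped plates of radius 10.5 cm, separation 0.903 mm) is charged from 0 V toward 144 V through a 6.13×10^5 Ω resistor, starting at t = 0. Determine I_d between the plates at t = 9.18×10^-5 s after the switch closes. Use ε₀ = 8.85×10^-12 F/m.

With C = ε₀A/d = (8.85×10^-12)(0.03464)/(9.03×10^-4) = 3.395×10^-10 F, the time constant is τ = RC = 2.081×10^-4 s, so t/τ = 0.4411 and e^(−t/τ) = 0.6433.
I_d = I_cond = (V₀/R) e^(−t/τ) = (2.349×10^-4)(0.6433) = 1.51×10^-4 A.

1.51×10^-4 A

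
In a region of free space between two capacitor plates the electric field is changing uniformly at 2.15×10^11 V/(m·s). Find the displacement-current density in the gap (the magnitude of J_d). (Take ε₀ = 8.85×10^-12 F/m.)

1.90 A/m²

J_d = ε₀ dE/dt = (8.85×10^-12)(2.15×10^11) = 1.90 A/m².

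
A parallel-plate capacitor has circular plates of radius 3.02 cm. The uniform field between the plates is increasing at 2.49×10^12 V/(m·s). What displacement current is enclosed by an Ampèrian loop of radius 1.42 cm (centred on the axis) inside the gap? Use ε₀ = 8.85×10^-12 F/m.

Through the whole plate area (πR² = 2.865×10^-3 m²), I_d = ε₀ πR² dE/dt = 0.06313 A.
The field is uniform, so I_d,enc = I_d (r/R)² = (0.06313)(1.42/3.02)² = 0.0140 A.

0.0140 A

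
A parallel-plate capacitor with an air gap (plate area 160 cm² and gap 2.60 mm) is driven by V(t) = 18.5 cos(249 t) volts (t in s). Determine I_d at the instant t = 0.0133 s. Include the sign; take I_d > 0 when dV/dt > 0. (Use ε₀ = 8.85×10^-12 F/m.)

dV/dt = (18.5)(249)·−sin(3.3117) = 779.8 V/s.
I_d = C dV/dt with C = ε₀A/d = (8.85×10^-12)(0.0160)/(2.60×10^-3) = 5.446×10^-11 F, so I_d = (5.446×10^-11)(779.8) = 4.25×10^-8 A.

4.25×10^-8 A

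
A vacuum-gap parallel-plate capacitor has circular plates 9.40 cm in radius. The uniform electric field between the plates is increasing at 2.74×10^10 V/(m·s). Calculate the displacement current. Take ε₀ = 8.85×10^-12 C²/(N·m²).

6.73×10^-3 A

I_d = ε₀ A (dE/dt) = (8.85×10^-12)(0.02776 m²)(2.74×10^10) = 6.73×10^-3 A.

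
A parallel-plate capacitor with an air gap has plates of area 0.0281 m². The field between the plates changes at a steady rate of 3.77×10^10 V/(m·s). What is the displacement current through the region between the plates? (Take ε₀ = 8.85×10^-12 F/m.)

I_d = ε₀ A (dE/dt) = (8.85×10^-12)(0.0281 m²)(3.77×10^10) = 9.38×10^-3 A.

9.38×10^-3 A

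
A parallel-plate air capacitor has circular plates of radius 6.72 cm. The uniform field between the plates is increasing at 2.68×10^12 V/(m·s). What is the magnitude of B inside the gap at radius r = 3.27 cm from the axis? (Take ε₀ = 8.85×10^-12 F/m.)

Through the whole plate area (πR² = 0.01419 m²), I_d = ε₀ πR² dE/dt = 0.3366 A.
An Ampèrian loop of radius r encloses a fraction (r/R)² of I_d. Then B·2πr = μ₀ I_d (r/R)², giving B = μ₀ I_d r/(2πR²) = 4.87×10^-7 T.

4.87×10^-7 T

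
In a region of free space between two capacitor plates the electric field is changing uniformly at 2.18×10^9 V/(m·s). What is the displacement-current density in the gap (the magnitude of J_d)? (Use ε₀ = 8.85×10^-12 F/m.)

The displacement-current density is ε₀ ∂E/∂t = (8.85×10^-12)(2.18×10^9) = 0.0193 A/m².

0.0193 A/m²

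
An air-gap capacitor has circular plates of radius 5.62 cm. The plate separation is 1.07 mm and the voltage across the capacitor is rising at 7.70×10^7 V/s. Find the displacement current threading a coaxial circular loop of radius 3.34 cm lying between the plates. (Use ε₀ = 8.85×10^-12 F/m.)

2.23×10^-3 A

dE/dt = (dV/dt)/d = 7.196×10^10 V/(m·s); I_d = ε₀(πR²)(dE/dt) = (8.85×10^-12)(9.923×10^-3)(7.196×10^10) = 6.319×10^-3 A.
The field is uniform, so I_d,enc = I_d (r/R)² = (6.319×10^-3)(3.34/5.62)² = 2.23×10^-3 A.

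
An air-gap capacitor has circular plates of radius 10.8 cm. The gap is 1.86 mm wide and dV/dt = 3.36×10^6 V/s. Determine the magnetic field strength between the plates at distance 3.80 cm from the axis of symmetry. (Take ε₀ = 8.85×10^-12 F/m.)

3.82×10^-10 T

With E = V/d, dE/dt = 1.806×10^9 V/(m·s) and πR² = 0.03664 m², giving I_d = ε₀ πR² dE/dt = 5.856×10^-4 A.
∮B·dl = μ₀ I_d,enc with I_d,enc = I_d r²/R² = 7.250×10^-5 A; so B = μ₀ I_d,enc/(2πr) = 3.82×10^-10 T.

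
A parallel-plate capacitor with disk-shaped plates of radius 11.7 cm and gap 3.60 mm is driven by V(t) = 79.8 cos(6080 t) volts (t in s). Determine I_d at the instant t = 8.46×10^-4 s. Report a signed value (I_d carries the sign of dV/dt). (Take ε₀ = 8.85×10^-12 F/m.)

dE/dt = (V₀ω/d)·−sin(ωt) with ωt = 5.14368 rad: (79.8)(6080)(0.9084)/(3.60×10^-3) = 1.224×10^8 V/(m·s).
I_d = ε₀ A dE/dt = (8.85×10^-12)(0.04301)(1.224×10^8) = 4.66×10^-5 A.

4.66×10^-5 A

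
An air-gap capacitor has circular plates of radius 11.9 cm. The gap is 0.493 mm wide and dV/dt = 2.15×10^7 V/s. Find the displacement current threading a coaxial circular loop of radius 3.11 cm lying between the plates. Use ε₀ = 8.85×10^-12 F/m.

With E = V/d, dE/dt = 4.361×10^10 V/(m·s) and πR² = 0.04449 m², giving I_d = ε₀ πR² dE/dt = 0.01717 A.
Through an area πr² the displacement current is I_d·(πr²/πR²) = I_d (r/R)² = 1.17×10^-3 A.

1.17×10^-3 A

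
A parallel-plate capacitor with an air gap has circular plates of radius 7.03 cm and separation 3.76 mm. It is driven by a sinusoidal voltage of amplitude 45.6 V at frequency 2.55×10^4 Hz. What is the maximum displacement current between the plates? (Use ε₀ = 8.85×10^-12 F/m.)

2.67×10^-4 A

The displacement current equals the conduction current C dV/dt, which peaks at C V₀ ω.
With C = ε₀A/d = (8.85×10^-12)(0.01553)/(3.76×10^-3) = 3.655×10^-11 F and ω = 2πf = 1.602×10^5 rad/s, I_d,max = (3.655×10^-11)(45.6)(1.602×10^5) = 2.67×10^-4 A.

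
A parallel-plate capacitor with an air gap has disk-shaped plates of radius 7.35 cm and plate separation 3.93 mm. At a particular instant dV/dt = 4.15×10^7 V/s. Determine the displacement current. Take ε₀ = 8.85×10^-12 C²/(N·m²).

1.59×10^-3 A

The displacement current equals the charging current C dV/dt. With C = ε₀A/d = (8.85×10^-12)(0.01697)/(3.93×10^-3) = 3.821×10^-11 F, I_d = (3.821×10^-11)(4.15×10^7) = 1.59×10^-3 A.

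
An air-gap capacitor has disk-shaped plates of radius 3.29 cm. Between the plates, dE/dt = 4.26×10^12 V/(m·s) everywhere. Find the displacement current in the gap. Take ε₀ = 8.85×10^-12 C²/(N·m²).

0.128 A

With a uniform field, Φ_E = EA, so I_d = ε₀ A dE/dt = 0.128 A.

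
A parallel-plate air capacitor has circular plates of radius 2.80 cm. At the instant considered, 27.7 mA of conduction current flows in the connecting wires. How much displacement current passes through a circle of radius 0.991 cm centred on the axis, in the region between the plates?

No conduction current crosses the gap, so I_d there equals the 0.0277 A in the leads.
The field is uniform, so I_d,enc = I_d (r/R)² = (0.0277)(0.991/2.80)² = 3.47×10^-3 A.

3.47×10^-3 A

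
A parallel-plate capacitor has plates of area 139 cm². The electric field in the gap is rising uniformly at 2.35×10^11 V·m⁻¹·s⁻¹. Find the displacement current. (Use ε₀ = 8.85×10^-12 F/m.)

0.0289 A

With a uniform field, Φ_E = EA, so I_d = ε₀ A dE/dt = 0.0289 A.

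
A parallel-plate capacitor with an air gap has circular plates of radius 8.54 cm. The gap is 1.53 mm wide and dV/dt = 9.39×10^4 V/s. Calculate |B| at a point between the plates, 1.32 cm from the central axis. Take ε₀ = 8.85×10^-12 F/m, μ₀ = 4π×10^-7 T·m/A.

dE/dt = (dV/dt)/d = 6.137×10^7 V/(m·s); I_d = ε₀(πR²)(dE/dt) = (8.85×10^-12)(0.02291)(6.137×10^7) = 1.244×10^-5 A.
∮B·dl = μ₀ I_d,enc with I_d,enc = I_d r²/R² = 2.972×10^-7 A; so B = μ₀ I_d,enc/(2πr) = 4.50×10^-12 T.

4.50×10^-12 T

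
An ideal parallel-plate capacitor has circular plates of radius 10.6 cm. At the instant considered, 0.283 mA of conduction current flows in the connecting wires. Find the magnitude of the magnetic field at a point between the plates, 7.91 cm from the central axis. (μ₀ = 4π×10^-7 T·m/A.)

3.98×10^-10 T

Between the plates the displacement current equals the wire current: I_d = 0.283 mA = 2.83×10^-4 A.
For r < R the Ampère–Maxwell law gives B(2πr) = μ₀ I_d (r²/R²), so B = μ₀ I_d r/(2πR²) = (4π×10^-7)(2.83×10^-4)(0.0791)/(2π·0.106²) = 3.98×10^-10 T.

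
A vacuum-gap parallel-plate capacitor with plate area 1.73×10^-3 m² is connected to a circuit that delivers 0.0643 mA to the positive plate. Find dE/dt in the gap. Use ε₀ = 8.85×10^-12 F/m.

4.20×10^9 V/(m·s)

By continuity, I_d in the gap equals the 0.0643 mA flowing in the wire.
Then dE/dt = I_d/(ε₀A) = 4.20×10^9 V/(m·s).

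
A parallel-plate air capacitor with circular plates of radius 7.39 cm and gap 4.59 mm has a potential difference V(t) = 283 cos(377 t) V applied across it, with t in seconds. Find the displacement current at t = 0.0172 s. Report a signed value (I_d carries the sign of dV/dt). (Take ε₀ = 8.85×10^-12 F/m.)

-7.05×10^-7 A

dV/dt = (283)(377)·−sin(6.4844) = -2.132×10^4 V/s.
I_d = C dV/dt with C = ε₀A/d = (8.85×10^-12)(0.01716)/(4.59×10^-3) = 3.309×10^-11 F, so I_d = (3.309×10^-11)(-2.132×10^4) = -7.05×10^-7 A.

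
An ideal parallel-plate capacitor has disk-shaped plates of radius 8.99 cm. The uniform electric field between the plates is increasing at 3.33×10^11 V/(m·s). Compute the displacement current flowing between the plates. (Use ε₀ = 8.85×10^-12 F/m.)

0.0748 A

I_d = ε₀ A (dE/dt) = (8.85×10^-12)(0.02539 m²)(3.33×10^11) = 0.0748 A.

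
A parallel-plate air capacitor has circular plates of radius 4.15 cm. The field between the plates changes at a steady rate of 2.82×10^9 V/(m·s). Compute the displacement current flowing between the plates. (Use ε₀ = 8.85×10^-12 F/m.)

I_d = ε₀ A (dE/dt) = (8.85×10^-12)(5.411×10^-3 m²)(2.82×10^9) = 1.35×10^-4 A.

1.35×10^-4 A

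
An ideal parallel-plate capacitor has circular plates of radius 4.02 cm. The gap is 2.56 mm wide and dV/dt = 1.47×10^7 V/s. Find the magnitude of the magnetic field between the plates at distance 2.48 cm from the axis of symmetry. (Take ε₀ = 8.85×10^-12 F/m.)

With E = V/d, dE/dt = 5.742×10^9 V/(m·s) and πR² = 5.077×10^-3 m², giving I_d = ε₀ πR² dE/dt = 2.580×10^-4 A.
∮B·dl = μ₀ I_d,enc with I_d,enc = I_d r²/R² = 9.819×10^-5 A; so B = μ₀ I_d,enc/(2πr) = 7.92×10^-10 T.

7.92×10^-10 T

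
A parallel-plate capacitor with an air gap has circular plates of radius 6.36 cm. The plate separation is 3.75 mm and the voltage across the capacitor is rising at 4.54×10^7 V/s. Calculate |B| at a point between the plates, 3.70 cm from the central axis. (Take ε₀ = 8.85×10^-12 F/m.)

With E = V/d, dE/dt = 1.211×10^10 V/(m·s) and πR² = 0.01271 m², giving I_d = ε₀ πR² dE/dt = 1.362×10^-3 A.
For r < R the Ampère–Maxwell law gives B(2πr) = μ₀ I_d (r²/R²), so B = μ₀ I_d r/(2πR²) = (4π×10^-7)(1.362×10^-3)(0.0370)/(2π·0.0636²) = 2.49×10^-9 T.

2.49×10^-9 T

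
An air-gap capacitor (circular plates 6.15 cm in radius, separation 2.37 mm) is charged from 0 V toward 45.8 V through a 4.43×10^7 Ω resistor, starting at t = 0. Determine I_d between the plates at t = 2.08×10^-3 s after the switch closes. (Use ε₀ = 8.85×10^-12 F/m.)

3.59×10^-7 A

C = ε₀A/d = (8.85×10^-12)(0.01188)/(2.37×10^-3) = 4.436×10^-11 F and τ = RC = 1.965×10^-3 s. I_d in the gap equals the RC charging current.
I_d(t) = (V₀/R) e^(−t/τ) = 1.034×10^-6 · e^(−1.059) = 3.59×10^-7 A.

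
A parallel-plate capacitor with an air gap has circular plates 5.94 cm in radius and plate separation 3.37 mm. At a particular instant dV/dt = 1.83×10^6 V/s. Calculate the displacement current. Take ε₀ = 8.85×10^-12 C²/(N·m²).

The displacement current equals the charging current C dV/dt. With C = ε₀A/d = (8.85×10^-12)(0.01108)/(3.37×10^-3) = 2.910×10^-11 F, I_d = (2.910×10^-11)(1.83×10^6) = 5.33×10^-5 A.

5.33×10^-5 A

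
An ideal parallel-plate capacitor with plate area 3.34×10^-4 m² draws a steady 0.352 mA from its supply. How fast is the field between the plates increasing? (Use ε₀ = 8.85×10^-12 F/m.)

By continuity, I_d in the gap equals the 0.352 mA flowing in the wire.
Since I_d = ε₀ A dE/dt, dE/dt = I_d/(ε₀A) = (3.52×10^-4)/((8.85×10^-12)(3.34×10^-4)) = 1.19×10^11 V/(m·s).

1.19×10^11 V/(m·s)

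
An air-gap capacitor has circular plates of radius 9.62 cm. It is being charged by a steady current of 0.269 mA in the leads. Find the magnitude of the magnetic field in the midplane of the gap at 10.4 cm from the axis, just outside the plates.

5.17×10^-10 T

By continuity the displacement current in the gap matches the conduction current: I_d = 2.69×10^-4 A.
Outside the plates the loop encloses all of I_d, so B·2πr = μ₀ I_d and B = 5.17×10^-10 T.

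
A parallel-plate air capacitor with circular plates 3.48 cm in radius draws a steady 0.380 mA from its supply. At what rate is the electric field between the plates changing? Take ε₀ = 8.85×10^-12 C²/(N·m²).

Charge continuity gives I_d = I = 3.80×10^-4 A between the plates.
Inverting I_d = ε₀ A dE/dt gives dE/dt = 3.80×10^-4 / (8.85×10^-12 · 3.805×10^-3) = 1.13×10^10 V/(m·s).

1.13×10^10 V/(m·s)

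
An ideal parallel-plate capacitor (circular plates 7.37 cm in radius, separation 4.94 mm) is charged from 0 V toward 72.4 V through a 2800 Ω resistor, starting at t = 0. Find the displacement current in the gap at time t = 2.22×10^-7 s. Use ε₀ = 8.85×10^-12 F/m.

1.93×10^-3 A

With C = ε₀A/d = (8.85×10^-12)(0.01706)/(4.94×10^-3) = 3.056×10^-11 F, the time constant is τ = RC = 8.557×10^-8 s, so t/τ = 2.594 and e^(−t/τ) = 0.07472.
I_d = I_cond = (V₀/R) e^(−t/τ) = (0.02586)(0.07472) = 1.93×10^-3 A.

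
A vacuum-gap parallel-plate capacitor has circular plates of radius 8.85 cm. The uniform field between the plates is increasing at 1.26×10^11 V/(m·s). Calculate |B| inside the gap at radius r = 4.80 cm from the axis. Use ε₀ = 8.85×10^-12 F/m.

Through the whole plate area (πR² = 0.02461 m²), I_d = ε₀ πR² dE/dt = 0.02744 A.
For r < R the Ampère–Maxwell law gives B(2πr) = μ₀ I_d (r²/R²), so B = μ₀ I_d r/(2πR²) = (4π×10^-7)(0.02744)(0.0480)/(2π·0.0885²) = 3.36×10^-8 T.

3.36×10^-8 T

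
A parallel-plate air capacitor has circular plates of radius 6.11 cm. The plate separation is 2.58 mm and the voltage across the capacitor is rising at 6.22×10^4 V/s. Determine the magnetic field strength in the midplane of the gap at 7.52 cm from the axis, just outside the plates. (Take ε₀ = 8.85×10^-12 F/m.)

With E = V/d, dE/dt = 2.411×10^7 V/(m·s) and πR² = 0.01173 m², giving I_d = ε₀ πR² dE/dt = 2.503×10^-6 A.
Outside the plates the loop encloses all of I_d, so B·2πr = μ₀ I_d and B = 6.66×10^-12 T.

6.66×10^-12 T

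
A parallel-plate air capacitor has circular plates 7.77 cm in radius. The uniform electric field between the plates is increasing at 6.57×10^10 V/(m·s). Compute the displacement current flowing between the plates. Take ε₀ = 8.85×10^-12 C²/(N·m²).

0.0110 A

With a uniform field, Φ_E = EA, so I_d = ε₀ A dE/dt = 0.0110 A.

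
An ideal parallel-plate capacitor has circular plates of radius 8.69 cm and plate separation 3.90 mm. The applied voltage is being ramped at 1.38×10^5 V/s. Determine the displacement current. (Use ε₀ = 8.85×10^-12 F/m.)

7.43×10^-6 A

The displacement current equals the charging current C dV/dt. With C = ε₀A/d = (8.85×10^-12)(0.02372)/(3.90×10^-3) = 5.383×10^-11 F, I_d = (5.383×10^-11)(1.38×10^5) = 7.43×10^-6 A.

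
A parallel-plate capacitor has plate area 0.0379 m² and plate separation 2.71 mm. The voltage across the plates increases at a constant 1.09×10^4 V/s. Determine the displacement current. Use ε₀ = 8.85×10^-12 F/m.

The displacement current equals the charging current C dV/dt. With C = ε₀A/d = (8.85×10^-12)(0.0379)/(2.71×10^-3) = 1.238×10^-10 F, I_d = (1.238×10^-10)(1.09×10^4) = 1.35×10^-6 A.

1.35×10^-6 A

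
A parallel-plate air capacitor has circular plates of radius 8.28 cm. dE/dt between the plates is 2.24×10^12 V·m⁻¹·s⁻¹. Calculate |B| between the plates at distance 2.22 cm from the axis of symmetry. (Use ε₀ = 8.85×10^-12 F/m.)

2.77×10^-7 T

Through the whole plate area (πR² = 0.02154 m²), I_d = ε₀ πR² dE/dt = 0.4270 A.
∮B·dl = μ₀ I_d,enc with I_d,enc = I_d r²/R² = 0.03070 A; so B = μ₀ I_d,enc/(2πr) = 2.77×10^-7 T.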